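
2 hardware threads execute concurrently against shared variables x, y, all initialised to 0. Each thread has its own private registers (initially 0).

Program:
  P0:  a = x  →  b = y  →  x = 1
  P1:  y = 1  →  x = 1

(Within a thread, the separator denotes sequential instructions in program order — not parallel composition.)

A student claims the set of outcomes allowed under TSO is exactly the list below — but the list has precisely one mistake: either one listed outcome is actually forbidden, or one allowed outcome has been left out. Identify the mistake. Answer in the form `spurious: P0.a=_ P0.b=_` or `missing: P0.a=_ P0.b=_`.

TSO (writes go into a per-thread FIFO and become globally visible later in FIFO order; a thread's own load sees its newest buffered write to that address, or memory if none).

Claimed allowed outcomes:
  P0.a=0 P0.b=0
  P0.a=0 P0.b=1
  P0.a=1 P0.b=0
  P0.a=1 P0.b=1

outcome vector order: (P0.a,P0.b)
[TSO] allowed = {<0 0> <0 1> <1 1>}
claimed∖TSO = {<1 0>}

spurious: P0.a=1 P0.b=0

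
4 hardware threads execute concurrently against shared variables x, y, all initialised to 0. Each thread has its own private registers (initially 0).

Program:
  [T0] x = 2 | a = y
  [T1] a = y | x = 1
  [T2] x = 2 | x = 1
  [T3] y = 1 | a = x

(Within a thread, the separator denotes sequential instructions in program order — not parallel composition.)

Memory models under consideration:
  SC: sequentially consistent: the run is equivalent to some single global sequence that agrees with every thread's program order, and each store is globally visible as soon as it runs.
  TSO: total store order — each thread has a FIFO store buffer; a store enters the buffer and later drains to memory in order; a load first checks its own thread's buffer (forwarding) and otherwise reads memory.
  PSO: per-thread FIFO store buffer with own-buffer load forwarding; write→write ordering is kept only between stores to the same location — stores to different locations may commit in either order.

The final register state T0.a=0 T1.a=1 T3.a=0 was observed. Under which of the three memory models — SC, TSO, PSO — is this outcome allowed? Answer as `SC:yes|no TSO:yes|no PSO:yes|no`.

outcome vector order: (T0.a,T1.a,T3.a)
SC: 10 outcomes — {(0,0,1) (0,0,2) (0,1,1) (0,1,2) (1,0,0) (1,0,1) (1,0,2) (1,1,0) (1,1,1) (1,1,2)}
TSO: 12 outcomes — {(0,0,0) (0,0,1) (0,0,2) (0,1,0) (0,1,1) (0,1,2) (1,0,0) (1,0,1) (1,0,2) (1,1,0) (1,1,1) (1,1,2)}
PSO: 12 outcomes — {(0,0,0) (0,0,1) (0,0,2) (0,1,0) (0,1,1) (0,1,2) (1,0,0) (1,0,1) (1,0,2) (1,1,0) (1,1,1) (1,1,2)}
target (0,1,0) ∈ {TSO,PSO}

SC:no TSO:yes PSO:yes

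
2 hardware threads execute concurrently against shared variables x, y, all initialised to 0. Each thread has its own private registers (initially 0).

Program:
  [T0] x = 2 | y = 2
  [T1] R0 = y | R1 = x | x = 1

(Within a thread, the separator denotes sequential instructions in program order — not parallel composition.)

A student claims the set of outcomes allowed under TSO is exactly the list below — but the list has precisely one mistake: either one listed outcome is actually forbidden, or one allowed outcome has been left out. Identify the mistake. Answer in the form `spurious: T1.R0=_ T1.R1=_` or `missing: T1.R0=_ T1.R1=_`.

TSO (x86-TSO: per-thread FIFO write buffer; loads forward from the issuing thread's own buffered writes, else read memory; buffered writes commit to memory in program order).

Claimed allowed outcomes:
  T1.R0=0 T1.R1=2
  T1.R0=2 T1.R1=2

outcome vector order: (T1.R0,T1.R1)
[TSO] allowed = {(0,0) (0,2) (2,2)}
TSO∖claimed = {(0,0)}

missing: T1.R0=0 T1.R1=0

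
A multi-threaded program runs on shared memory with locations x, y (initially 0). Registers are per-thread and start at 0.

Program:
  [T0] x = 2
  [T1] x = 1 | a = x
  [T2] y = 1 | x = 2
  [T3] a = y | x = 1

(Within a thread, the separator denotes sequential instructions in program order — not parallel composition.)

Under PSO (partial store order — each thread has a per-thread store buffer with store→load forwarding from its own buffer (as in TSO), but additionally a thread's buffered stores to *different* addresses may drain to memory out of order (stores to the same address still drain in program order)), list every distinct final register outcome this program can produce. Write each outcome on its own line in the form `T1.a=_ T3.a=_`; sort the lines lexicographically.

outcome vector order: (T1.a,T3.a)
|PSO outcomes| = 4

T1.a=1 T3.a=0
T1.a=1 T3.a=1
T1.a=2 T3.a=0
T1.a=2 T3.a=1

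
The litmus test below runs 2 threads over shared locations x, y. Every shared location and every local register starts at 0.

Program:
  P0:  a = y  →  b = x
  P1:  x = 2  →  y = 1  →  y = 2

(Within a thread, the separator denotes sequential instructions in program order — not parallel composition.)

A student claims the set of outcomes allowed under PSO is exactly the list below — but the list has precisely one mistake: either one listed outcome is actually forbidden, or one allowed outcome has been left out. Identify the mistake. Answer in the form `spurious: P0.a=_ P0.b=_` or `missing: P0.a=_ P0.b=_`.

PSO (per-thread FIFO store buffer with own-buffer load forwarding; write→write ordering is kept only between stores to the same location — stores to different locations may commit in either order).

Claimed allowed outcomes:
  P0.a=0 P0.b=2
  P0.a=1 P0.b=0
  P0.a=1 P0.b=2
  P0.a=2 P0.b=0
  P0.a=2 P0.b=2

outcome vector order: (P0.a,P0.b)
under PSO → 00 02 10 12 20 22
PSO∖claimed = {00}

missing: P0.a=0 P0.b=0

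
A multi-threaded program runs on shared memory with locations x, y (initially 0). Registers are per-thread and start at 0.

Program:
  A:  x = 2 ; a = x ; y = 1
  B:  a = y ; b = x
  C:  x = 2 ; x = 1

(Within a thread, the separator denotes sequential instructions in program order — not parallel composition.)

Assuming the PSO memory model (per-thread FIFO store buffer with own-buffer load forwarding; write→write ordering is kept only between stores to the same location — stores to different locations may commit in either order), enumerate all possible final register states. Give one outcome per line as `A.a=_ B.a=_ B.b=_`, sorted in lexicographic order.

A.a=1 B.a=0 B.b=0
A.a=1 B.a=0 B.b=1
A.a=1 B.a=0 B.b=2
A.a=1 B.a=1 B.b=1
A.a=2 B.a=0 B.b=0
A.a=2 B.a=0 B.b=1
A.a=2 B.a=0 B.b=2
A.a=2 B.a=1 B.b=0
A.a=2 B.a=1 B.b=1
A.a=2 B.a=1 B.b=2

outcome vector order: (A.a,B.a,B.b)
|PSO outcomes| = 10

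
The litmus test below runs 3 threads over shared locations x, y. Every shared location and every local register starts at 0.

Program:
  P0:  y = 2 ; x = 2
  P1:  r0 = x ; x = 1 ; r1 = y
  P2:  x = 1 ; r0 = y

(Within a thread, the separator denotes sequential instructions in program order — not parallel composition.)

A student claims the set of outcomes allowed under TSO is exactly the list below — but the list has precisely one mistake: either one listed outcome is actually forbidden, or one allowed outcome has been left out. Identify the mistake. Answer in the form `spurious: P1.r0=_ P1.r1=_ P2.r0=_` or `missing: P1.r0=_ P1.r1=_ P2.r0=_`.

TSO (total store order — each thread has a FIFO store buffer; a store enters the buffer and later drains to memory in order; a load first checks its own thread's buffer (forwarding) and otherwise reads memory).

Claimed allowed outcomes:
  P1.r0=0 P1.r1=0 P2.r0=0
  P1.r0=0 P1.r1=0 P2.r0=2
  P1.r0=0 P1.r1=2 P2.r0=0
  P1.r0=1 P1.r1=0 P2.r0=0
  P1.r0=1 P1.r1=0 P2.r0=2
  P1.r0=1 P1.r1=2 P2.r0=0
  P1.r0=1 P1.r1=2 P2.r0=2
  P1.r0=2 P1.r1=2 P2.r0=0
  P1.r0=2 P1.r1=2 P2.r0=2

missing: P1.r0=0 P1.r1=2 P2.r0=2

outcome vector order: (P1.r0,P1.r1,P2.r0)
TSO (10): <0 0 0>; <0 0 2>; <0 2 0>; <0 2 2>; <1 0 0>; <1 0 2>; <1 2 0>; <1 2 2>; <2 2 0>; <2 2 2>
TSO∖claimed = {<0 2 2>}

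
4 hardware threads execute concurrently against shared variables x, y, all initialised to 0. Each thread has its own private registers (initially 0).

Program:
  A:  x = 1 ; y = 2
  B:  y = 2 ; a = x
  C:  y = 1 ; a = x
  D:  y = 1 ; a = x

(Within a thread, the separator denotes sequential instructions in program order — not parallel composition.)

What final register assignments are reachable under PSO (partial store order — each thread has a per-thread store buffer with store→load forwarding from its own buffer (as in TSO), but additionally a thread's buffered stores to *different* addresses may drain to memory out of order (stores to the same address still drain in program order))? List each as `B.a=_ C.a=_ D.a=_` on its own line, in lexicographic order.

B.a=0 C.a=0 D.a=0
B.a=0 C.a=0 D.a=1
B.a=0 C.a=1 D.a=0
B.a=0 C.a=1 D.a=1
B.a=1 C.a=0 D.a=0
B.a=1 C.a=0 D.a=1
B.a=1 C.a=1 D.a=0
B.a=1 C.a=1 D.a=1

outcome vector order: (B.a,C.a,D.a)
|PSO outcomes| = 8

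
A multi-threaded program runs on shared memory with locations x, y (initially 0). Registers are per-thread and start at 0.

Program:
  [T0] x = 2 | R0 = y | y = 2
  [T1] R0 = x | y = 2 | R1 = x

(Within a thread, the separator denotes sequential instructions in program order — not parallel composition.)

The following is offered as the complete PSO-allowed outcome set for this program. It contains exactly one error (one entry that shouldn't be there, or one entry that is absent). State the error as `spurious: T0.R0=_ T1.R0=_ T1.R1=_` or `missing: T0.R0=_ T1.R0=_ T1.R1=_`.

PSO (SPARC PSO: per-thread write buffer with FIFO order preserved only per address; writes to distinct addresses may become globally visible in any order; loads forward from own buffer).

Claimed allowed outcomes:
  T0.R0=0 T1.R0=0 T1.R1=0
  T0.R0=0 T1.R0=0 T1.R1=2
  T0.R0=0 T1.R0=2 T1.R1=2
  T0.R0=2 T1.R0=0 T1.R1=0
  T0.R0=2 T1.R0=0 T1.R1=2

missing: T0.R0=2 T1.R0=2 T1.R1=2

outcome vector order: (T0.R0,T1.R0,T1.R1)
PSO: 6 outcomes — {0/0/0 0/0/2 0/2/2 2/0/0 2/0/2 2/2/2}
PSO∖claimed = {2/2/2}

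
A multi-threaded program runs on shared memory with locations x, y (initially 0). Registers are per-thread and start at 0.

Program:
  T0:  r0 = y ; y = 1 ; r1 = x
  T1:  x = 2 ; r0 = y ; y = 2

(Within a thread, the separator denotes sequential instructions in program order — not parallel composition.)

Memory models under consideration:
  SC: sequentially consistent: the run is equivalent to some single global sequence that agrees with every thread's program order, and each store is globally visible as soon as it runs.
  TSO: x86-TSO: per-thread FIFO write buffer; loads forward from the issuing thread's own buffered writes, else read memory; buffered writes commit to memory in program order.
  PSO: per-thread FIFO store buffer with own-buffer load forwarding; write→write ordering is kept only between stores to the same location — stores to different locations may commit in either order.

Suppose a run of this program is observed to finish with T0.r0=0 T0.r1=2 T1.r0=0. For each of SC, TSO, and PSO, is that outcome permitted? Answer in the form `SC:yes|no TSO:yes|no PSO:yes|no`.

SC:yes TSO:yes PSO:yes

outcome vector order: (T0.r0,T0.r1,T1.r0)
SC (4): 0/0/1; 0/2/0; 0/2/1; 2/2/0
TSO (5): 0/0/0; 0/0/1; 0/2/0; 0/2/1; 2/2/0
PSO (6): 0/0/0; 0/0/1; 0/2/0; 0/2/1; 2/0/0; 2/2/0
target 0/2/0 ∈ {SC,TSO,PSO}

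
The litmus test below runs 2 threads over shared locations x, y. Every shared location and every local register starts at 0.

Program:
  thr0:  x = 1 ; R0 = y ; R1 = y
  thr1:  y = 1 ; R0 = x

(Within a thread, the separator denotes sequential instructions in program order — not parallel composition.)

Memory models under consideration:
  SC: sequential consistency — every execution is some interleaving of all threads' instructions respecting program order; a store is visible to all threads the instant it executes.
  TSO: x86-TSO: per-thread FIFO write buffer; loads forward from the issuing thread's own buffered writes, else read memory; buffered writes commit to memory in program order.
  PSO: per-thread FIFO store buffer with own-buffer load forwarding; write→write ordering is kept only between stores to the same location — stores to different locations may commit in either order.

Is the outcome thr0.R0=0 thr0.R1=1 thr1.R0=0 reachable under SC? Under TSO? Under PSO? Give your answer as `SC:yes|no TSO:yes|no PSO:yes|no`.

outcome vector order: (thr0.R0,thr0.R1,thr1.R0)
[SC] allowed = {<0 0 1>; <0 1 1>; <1 1 0>; <1 1 1>}
[TSO] allowed = {<0 0 0>; <0 0 1>; <0 1 0>; <0 1 1>; <1 1 0>; <1 1 1>}
[PSO] allowed = {<0 0 0>; <0 0 1>; <0 1 0>; <0 1 1>; <1 1 0>; <1 1 1>}
target <0 1 0> ∈ {TSO,PSO}

SC:no TSO:yes PSO:yes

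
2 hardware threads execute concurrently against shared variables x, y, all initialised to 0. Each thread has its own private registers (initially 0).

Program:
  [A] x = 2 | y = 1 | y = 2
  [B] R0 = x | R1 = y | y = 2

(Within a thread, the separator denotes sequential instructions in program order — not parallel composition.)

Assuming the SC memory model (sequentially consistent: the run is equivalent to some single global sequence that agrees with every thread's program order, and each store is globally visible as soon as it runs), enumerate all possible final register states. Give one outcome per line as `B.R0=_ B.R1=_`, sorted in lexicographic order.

B.R0=0 B.R1=0
B.R0=0 B.R1=1
B.R0=0 B.R1=2
B.R0=2 B.R1=0
B.R0=2 B.R1=1
B.R0=2 B.R1=2

outcome vector order: (B.R0,B.R1)
|SC outcomes| = 6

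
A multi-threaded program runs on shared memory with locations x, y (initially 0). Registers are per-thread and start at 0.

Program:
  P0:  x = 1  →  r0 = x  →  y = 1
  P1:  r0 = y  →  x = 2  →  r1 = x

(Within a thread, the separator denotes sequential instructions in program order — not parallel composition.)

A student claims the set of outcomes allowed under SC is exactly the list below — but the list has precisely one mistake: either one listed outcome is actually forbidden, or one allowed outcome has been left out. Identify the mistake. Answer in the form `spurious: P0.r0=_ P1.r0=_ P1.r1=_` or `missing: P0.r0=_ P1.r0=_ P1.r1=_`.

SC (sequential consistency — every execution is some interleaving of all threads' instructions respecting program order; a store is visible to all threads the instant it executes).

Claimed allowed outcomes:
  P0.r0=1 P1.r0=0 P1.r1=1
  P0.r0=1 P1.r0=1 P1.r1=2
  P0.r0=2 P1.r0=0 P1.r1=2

outcome vector order: (P0.r0,P1.r0,P1.r1)
[SC] allowed = {<1 0 1>, <1 0 2>, <1 1 2>, <2 0 2>}
SC∖claimed = {<1 0 2>}

missing: P0.r0=1 P1.r0=0 P1.r1=2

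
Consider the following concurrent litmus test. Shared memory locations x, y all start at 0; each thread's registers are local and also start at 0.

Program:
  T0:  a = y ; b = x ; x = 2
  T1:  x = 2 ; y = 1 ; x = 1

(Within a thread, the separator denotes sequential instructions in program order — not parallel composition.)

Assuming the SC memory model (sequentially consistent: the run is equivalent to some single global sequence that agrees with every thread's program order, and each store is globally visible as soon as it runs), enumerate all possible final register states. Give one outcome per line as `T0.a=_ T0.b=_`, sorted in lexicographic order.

T0.a=0 T0.b=0
T0.a=0 T0.b=1
T0.a=0 T0.b=2
T0.a=1 T0.b=1
T0.a=1 T0.b=2

outcome vector order: (T0.a,T0.b)
|SC outcomes| = 5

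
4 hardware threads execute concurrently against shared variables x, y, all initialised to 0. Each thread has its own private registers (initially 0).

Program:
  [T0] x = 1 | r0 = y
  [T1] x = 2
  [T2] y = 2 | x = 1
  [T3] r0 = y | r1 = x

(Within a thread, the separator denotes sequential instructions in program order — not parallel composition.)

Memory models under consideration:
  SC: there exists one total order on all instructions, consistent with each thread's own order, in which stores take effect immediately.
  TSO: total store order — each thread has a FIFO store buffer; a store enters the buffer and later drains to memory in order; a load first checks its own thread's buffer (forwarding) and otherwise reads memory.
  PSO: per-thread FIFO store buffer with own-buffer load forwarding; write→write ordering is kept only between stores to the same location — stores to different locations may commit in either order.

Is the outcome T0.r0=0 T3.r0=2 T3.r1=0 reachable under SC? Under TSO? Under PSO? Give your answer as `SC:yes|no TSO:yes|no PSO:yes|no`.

SC:no TSO:yes PSO:yes

outcome vector order: (T0.r0,T3.r0,T3.r1)
under SC → 0/0/0, 0/0/1, 0/0/2, 0/2/1, 0/2/2, 2/0/0, 2/0/1, 2/0/2, 2/2/0, 2/2/1, 2/2/2
under TSO → 0/0/0, 0/0/1, 0/0/2, 0/2/0, 0/2/1, 0/2/2, 2/0/0, 2/0/1, 2/0/2, 2/2/0, 2/2/1, 2/2/2
under PSO → 0/0/0, 0/0/1, 0/0/2, 0/2/0, 0/2/1, 0/2/2, 2/0/0, 2/0/1, 2/0/2, 2/2/0, 2/2/1, 2/2/2
target 0/2/0 ∈ {TSO,PSO}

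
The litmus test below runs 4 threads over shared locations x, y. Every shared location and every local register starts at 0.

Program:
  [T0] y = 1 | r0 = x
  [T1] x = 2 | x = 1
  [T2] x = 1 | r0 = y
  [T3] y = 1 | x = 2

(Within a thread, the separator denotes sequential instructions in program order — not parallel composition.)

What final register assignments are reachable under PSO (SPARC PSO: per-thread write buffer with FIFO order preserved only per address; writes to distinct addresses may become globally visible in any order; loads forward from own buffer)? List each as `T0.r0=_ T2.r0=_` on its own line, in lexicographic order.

T0.r0=0 T2.r0=0
T0.r0=0 T2.r0=1
T0.r0=1 T2.r0=0
T0.r0=1 T2.r0=1
T0.r0=2 T2.r0=0
T0.r0=2 T2.r0=1

outcome vector order: (T0.r0,T2.r0)
|PSO outcomes| = 6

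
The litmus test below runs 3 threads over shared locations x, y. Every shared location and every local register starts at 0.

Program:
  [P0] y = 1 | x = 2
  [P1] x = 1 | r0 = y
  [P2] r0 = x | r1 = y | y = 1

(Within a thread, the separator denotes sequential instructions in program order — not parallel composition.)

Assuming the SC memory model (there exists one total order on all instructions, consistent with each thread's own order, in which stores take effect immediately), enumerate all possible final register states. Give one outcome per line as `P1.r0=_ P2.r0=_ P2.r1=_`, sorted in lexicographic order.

outcome vector order: (P1.r0,P2.r0,P2.r1)
|SC outcomes| = 10

P1.r0=0 P2.r0=0 P2.r1=0
P1.r0=0 P2.r0=0 P2.r1=1
P1.r0=0 P2.r0=1 P2.r1=0
P1.r0=0 P2.r0=1 P2.r1=1
P1.r0=0 P2.r0=2 P2.r1=1
P1.r0=1 P2.r0=0 P2.r1=0
P1.r0=1 P2.r0=0 P2.r1=1
P1.r0=1 P2.r0=1 P2.r1=0
P1.r0=1 P2.r0=1 P2.r1=1
P1.r0=1 P2.r0=2 P2.r1=1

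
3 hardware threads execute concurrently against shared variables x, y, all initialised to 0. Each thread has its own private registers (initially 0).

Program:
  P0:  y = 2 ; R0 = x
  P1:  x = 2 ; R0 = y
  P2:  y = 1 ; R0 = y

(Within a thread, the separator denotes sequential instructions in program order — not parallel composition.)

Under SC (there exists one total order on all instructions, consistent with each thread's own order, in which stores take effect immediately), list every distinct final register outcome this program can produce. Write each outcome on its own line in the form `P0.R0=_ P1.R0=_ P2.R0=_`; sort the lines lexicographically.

P0.R0=0 P1.R0=1 P2.R0=1
P0.R0=0 P1.R0=2 P2.R0=1
P0.R0=0 P1.R0=2 P2.R0=2
P0.R0=2 P1.R0=0 P2.R0=1
P0.R0=2 P1.R0=0 P2.R0=2
P0.R0=2 P1.R0=1 P2.R0=1
P0.R0=2 P1.R0=1 P2.R0=2
P0.R0=2 P1.R0=2 P2.R0=1
P0.R0=2 P1.R0=2 P2.R0=2

outcome vector order: (P0.R0,P1.R0,P2.R0)
|SC outcomes| = 9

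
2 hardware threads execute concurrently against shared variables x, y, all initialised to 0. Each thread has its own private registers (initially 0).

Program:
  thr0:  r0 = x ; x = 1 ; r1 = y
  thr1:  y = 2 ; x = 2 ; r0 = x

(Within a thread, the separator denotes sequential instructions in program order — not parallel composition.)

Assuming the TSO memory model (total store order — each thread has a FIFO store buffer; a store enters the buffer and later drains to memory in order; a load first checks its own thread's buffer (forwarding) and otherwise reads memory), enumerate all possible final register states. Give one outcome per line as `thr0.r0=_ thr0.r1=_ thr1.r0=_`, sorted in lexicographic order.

outcome vector order: (thr0.r0,thr0.r1,thr1.r0)
|TSO outcomes| = 6

thr0.r0=0 thr0.r1=0 thr1.r0=1
thr0.r0=0 thr0.r1=0 thr1.r0=2
thr0.r0=0 thr0.r1=2 thr1.r0=1
thr0.r0=0 thr0.r1=2 thr1.r0=2
thr0.r0=2 thr0.r1=2 thr1.r0=1
thr0.r0=2 thr0.r1=2 thr1.r0=2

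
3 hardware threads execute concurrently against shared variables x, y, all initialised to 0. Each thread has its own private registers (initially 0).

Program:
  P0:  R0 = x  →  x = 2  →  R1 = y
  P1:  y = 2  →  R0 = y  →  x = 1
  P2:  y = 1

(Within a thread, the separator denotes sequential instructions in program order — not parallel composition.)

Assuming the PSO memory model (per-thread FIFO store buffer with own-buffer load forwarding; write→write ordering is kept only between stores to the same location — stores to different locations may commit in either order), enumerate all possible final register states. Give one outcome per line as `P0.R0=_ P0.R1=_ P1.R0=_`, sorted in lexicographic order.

P0.R0=0 P0.R1=0 P1.R0=1
P0.R0=0 P0.R1=0 P1.R0=2
P0.R0=0 P0.R1=1 P1.R0=1
P0.R0=0 P0.R1=1 P1.R0=2
P0.R0=0 P0.R1=2 P1.R0=1
P0.R0=0 P0.R1=2 P1.R0=2
P0.R0=1 P0.R1=0 P1.R0=2
P0.R0=1 P0.R1=1 P1.R0=1
P0.R0=1 P0.R1=1 P1.R0=2
P0.R0=1 P0.R1=2 P1.R0=2

outcome vector order: (P0.R0,P0.R1,P1.R0)
|PSO outcomes| = 10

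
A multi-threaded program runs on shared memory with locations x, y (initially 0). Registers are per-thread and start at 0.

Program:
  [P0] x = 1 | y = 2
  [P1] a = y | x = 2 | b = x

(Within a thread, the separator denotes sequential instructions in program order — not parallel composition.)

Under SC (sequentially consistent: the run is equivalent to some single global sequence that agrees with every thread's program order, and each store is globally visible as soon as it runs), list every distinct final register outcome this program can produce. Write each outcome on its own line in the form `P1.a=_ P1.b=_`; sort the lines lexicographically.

outcome vector order: (P1.a,P1.b)
|SC outcomes| = 3

P1.a=0 P1.b=1
P1.a=0 P1.b=2
P1.a=2 P1.b=2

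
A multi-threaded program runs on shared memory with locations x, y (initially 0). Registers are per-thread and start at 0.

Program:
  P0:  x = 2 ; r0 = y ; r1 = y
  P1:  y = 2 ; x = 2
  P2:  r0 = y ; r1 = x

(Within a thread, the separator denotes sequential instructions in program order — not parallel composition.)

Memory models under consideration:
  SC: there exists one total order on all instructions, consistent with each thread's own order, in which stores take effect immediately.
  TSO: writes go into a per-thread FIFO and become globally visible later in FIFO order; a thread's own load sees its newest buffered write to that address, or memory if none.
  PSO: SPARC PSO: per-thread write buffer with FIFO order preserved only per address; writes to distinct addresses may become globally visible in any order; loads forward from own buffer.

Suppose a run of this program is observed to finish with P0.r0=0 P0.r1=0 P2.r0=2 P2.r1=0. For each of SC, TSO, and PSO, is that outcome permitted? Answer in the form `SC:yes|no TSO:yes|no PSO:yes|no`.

SC:no TSO:yes PSO:yes

outcome vector order: (P0.r0,P0.r1,P2.r0,P2.r1)
SC: 10 outcomes — {<0 0 0 0> <0 0 0 2> <0 0 2 2> <0 2 0 0> <0 2 0 2> <0 2 2 2> <2 2 0 0> <2 2 0 2> <2 2 2 0> <2 2 2 2>}
TSO: 12 outcomes — {<0 0 0 0> <0 0 0 2> <0 0 2 0> <0 0 2 2> <0 2 0 0> <0 2 0 2> <0 2 2 0> <0 2 2 2> <2 2 0 0> <2 2 0 2> <2 2 2 0> <2 2 2 2>}
PSO: 12 outcomes — {<0 0 0 0> <0 0 0 2> <0 0 2 0> <0 0 2 2> <0 2 0 0> <0 2 0 2> <0 2 2 0> <0 2 2 2> <2 2 0 0> <2 2 0 2> <2 2 2 0> <2 2 2 2>}
target <0 0 2 0> ∈ {TSO,PSO}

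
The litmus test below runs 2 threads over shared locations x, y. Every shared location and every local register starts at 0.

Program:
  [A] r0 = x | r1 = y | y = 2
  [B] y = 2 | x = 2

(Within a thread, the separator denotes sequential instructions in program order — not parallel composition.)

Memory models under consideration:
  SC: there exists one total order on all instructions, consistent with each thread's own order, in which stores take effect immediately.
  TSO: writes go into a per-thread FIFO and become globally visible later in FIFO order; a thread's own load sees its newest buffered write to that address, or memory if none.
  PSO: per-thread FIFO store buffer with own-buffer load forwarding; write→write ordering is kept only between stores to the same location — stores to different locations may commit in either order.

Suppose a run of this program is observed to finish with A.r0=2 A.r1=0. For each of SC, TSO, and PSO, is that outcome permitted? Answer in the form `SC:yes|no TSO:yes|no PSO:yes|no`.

SC:no TSO:no PSO:yes

outcome vector order: (A.r0,A.r1)
[SC] allowed = {0/0; 0/2; 2/2}
[TSO] allowed = {0/0; 0/2; 2/2}
[PSO] allowed = {0/0; 0/2; 2/0; 2/2}
target 2/0 ∈ {PSO}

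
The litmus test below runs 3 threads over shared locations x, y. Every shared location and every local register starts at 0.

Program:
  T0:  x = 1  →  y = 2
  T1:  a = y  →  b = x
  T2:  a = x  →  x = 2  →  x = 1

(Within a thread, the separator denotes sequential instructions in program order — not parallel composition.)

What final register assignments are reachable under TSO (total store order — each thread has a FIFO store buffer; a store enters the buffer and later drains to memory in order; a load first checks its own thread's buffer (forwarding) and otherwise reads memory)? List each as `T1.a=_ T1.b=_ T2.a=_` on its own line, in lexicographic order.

T1.a=0 T1.b=0 T2.a=0
T1.a=0 T1.b=0 T2.a=1
T1.a=0 T1.b=1 T2.a=0
T1.a=0 T1.b=1 T2.a=1
T1.a=0 T1.b=2 T2.a=0
T1.a=0 T1.b=2 T2.a=1
T1.a=2 T1.b=1 T2.a=0
T1.a=2 T1.b=1 T2.a=1
T1.a=2 T1.b=2 T2.a=0
T1.a=2 T1.b=2 T2.a=1

outcome vector order: (T1.a,T1.b,T2.a)
|TSO outcomes| = 10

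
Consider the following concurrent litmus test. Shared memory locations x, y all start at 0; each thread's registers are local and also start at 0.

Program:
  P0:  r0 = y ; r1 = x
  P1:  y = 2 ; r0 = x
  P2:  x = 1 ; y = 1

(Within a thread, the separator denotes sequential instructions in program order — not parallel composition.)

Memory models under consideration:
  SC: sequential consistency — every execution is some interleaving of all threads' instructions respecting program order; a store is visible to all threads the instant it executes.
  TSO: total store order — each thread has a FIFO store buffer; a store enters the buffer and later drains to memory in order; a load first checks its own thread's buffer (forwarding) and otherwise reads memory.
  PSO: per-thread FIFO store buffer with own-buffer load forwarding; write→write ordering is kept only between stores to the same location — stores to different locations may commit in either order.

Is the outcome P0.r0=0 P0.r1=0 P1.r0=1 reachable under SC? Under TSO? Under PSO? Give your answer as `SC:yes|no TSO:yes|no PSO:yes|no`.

SC:yes TSO:yes PSO:yes

outcome vector order: (P0.r0,P0.r1,P1.r0)
SC: 10 outcomes — {<0 0 0>, <0 0 1>, <0 1 0>, <0 1 1>, <1 1 0>, <1 1 1>, <2 0 0>, <2 0 1>, <2 1 0>, <2 1 1>}
TSO: 10 outcomes — {<0 0 0>, <0 0 1>, <0 1 0>, <0 1 1>, <1 1 0>, <1 1 1>, <2 0 0>, <2 0 1>, <2 1 0>, <2 1 1>}
PSO: 12 outcomes — {<0 0 0>, <0 0 1>, <0 1 0>, <0 1 1>, <1 0 0>, <1 0 1>, <1 1 0>, <1 1 1>, <2 0 0>, <2 0 1>, <2 1 0>, <2 1 1>}
target <0 0 1> ∈ {SC,TSO,PSO}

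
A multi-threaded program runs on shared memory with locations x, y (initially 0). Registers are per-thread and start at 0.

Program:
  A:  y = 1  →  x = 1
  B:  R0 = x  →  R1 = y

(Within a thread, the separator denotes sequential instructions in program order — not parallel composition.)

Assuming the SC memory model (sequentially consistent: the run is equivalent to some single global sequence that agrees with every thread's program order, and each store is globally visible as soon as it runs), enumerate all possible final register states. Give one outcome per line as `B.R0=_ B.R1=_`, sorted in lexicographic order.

B.R0=0 B.R1=0
B.R0=0 B.R1=1
B.R0=1 B.R1=1

outcome vector order: (B.R0,B.R1)
|SC outcomes| = 3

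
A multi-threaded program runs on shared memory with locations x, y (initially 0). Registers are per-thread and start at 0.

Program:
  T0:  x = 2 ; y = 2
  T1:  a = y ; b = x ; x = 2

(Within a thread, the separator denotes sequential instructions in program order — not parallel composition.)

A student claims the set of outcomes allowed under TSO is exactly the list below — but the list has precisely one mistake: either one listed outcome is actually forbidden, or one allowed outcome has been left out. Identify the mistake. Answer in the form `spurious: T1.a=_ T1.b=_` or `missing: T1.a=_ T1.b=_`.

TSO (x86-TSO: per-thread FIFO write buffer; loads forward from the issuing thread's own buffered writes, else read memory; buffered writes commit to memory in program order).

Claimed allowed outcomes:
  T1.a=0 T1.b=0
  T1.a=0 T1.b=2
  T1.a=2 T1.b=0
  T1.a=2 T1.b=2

spurious: T1.a=2 T1.b=0

outcome vector order: (T1.a,T1.b)
TSO (3): (0,0); (0,2); (2,2)
claimed∖TSO = {(2,0)}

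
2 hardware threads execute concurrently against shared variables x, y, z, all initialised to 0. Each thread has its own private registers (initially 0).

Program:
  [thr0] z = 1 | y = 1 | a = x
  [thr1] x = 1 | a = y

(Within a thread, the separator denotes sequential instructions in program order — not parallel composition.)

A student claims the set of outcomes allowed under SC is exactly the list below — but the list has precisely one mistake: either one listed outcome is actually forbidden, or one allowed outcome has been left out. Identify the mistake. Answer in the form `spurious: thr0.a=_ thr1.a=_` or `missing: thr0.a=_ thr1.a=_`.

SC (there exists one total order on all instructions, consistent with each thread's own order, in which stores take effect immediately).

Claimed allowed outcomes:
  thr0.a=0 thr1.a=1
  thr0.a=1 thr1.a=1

outcome vector order: (thr0.a,thr1.a)
[SC] allowed = {0/1 1/0 1/1}
SC∖claimed = {1/0}

missing: thr0.a=1 thr1.a=0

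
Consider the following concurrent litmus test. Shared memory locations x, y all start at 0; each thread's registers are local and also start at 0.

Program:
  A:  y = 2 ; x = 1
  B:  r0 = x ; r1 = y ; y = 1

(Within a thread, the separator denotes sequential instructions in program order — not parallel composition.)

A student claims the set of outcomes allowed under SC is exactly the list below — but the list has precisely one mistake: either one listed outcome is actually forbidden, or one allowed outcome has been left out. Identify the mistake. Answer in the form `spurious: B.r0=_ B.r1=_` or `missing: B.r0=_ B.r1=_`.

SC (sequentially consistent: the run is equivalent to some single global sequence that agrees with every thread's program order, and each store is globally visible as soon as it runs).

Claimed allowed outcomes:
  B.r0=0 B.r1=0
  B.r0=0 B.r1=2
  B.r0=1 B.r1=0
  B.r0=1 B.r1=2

outcome vector order: (B.r0,B.r1)
SC: 3 outcomes — {(0,0); (0,2); (1,2)}
claimed∖SC = {(1,0)}

spurious: B.r0=1 B.r1=0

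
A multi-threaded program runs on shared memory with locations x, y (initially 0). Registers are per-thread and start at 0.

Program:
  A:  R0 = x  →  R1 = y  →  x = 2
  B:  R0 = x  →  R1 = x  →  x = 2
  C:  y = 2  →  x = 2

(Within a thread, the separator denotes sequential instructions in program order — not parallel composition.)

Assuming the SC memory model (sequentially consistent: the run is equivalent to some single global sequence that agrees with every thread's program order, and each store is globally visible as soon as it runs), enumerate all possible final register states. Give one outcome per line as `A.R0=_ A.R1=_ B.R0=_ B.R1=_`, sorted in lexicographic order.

A.R0=0 A.R1=0 B.R0=0 B.R1=0
A.R0=0 A.R1=0 B.R0=0 B.R1=2
A.R0=0 A.R1=0 B.R0=2 B.R1=2
A.R0=0 A.R1=2 B.R0=0 B.R1=0
A.R0=0 A.R1=2 B.R0=0 B.R1=2
A.R0=0 A.R1=2 B.R0=2 B.R1=2
A.R0=2 A.R1=0 B.R0=0 B.R1=0
A.R0=2 A.R1=2 B.R0=0 B.R1=0
A.R0=2 A.R1=2 B.R0=0 B.R1=2
A.R0=2 A.R1=2 B.R0=2 B.R1=2

outcome vector order: (A.R0,A.R1,B.R0,B.R1)
|SC outcomes| = 10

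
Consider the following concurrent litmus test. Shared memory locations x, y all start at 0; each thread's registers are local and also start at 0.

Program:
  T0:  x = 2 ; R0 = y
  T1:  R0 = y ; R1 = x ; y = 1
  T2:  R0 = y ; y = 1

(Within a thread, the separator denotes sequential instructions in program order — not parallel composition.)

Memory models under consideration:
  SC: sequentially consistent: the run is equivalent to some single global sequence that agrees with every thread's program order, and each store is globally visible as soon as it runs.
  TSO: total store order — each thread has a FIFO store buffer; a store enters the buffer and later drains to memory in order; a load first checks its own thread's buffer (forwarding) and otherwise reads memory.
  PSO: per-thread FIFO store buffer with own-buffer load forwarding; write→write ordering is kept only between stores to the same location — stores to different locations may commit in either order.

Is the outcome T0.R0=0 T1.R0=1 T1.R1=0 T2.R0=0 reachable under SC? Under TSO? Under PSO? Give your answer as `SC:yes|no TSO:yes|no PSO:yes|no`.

SC:no TSO:yes PSO:yes

outcome vector order: (T0.R0,T1.R0,T1.R1,T2.R0)
[SC] allowed = {(0,0,0,0); (0,0,0,1); (0,0,2,0); (0,0,2,1); (0,1,2,0); (1,0,0,0); (1,0,0,1); (1,0,2,0); (1,0,2,1); (1,1,0,0); (1,1,2,0)}
[TSO] allowed = {(0,0,0,0); (0,0,0,1); (0,0,2,0); (0,0,2,1); (0,1,0,0); (0,1,2,0); (1,0,0,0); (1,0,0,1); (1,0,2,0); (1,0,2,1); (1,1,0,0); (1,1,2,0)}
[PSO] allowed = {(0,0,0,0); (0,0,0,1); (0,0,2,0); (0,0,2,1); (0,1,0,0); (0,1,2,0); (1,0,0,0); (1,0,0,1); (1,0,2,0); (1,0,2,1); (1,1,0,0); (1,1,2,0)}
target (0,1,0,0) ∈ {TSO,PSO}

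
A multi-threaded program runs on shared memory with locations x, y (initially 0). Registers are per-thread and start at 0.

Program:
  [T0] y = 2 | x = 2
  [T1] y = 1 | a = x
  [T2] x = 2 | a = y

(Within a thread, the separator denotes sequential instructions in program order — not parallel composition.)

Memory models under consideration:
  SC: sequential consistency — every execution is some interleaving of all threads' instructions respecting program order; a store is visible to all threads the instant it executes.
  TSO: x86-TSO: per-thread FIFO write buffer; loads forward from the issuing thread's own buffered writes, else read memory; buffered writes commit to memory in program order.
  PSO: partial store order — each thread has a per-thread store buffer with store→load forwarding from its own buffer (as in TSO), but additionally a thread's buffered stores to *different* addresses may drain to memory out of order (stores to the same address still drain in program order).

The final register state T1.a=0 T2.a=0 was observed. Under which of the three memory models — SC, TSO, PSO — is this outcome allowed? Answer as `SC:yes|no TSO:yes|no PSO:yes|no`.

outcome vector order: (T1.a,T2.a)
under SC → 01 02 20 21 22
under TSO → 00 01 02 20 21 22
under PSO → 00 01 02 20 21 22
target 00 ∈ {TSO,PSO}

SC:no TSO:yes PSO:yes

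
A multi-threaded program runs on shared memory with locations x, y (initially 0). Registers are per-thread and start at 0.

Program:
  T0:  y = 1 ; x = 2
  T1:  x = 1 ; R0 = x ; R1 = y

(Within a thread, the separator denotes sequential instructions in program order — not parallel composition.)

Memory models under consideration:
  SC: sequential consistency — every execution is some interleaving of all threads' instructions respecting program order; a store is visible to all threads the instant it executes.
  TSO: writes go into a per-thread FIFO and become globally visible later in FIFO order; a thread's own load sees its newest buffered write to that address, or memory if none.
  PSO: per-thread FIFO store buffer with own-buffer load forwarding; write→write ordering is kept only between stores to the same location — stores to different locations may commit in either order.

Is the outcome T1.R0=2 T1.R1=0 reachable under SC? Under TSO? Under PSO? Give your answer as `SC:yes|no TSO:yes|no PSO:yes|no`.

SC:no TSO:no PSO:yes

outcome vector order: (T1.R0,T1.R1)
[SC] allowed = {(1,0) (1,1) (2,1)}
[TSO] allowed = {(1,0) (1,1) (2,1)}
[PSO] allowed = {(1,0) (1,1) (2,0) (2,1)}
target (2,0) ∈ {PSO}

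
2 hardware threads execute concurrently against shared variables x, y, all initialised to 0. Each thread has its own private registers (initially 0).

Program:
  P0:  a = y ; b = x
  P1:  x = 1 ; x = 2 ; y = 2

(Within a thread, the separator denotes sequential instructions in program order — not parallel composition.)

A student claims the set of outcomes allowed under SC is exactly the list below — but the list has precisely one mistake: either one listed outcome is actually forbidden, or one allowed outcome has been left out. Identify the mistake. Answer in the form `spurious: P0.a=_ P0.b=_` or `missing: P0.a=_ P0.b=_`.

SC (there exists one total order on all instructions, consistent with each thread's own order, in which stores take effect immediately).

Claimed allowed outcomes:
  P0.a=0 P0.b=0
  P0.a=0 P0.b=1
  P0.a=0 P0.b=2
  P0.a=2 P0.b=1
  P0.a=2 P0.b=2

outcome vector order: (P0.a,P0.b)
[SC] allowed = {0/0 0/1 0/2 2/2}
claimed∖SC = {2/1}

spurious: P0.a=2 P0.b=1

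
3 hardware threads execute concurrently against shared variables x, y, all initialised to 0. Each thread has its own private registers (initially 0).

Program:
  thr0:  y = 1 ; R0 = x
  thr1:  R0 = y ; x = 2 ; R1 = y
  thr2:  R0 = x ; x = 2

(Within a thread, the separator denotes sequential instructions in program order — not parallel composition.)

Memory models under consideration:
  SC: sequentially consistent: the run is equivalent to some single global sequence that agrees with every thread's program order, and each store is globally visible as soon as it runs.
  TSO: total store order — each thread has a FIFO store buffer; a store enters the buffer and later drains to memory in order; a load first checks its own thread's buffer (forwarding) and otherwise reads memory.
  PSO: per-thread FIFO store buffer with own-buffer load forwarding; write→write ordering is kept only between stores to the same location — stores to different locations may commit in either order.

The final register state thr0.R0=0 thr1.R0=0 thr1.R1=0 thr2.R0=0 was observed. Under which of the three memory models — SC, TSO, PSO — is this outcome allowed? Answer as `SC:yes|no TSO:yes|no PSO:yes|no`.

SC:no TSO:yes PSO:yes

outcome vector order: (thr0.R0,thr1.R0,thr1.R1,thr2.R0)
SC (10): <0 0 1 0>; <0 0 1 2>; <0 1 1 0>; <0 1 1 2>; <2 0 0 0>; <2 0 0 2>; <2 0 1 0>; <2 0 1 2>; <2 1 1 0>; <2 1 1 2>
TSO (12): <0 0 0 0>; <0 0 0 2>; <0 0 1 0>; <0 0 1 2>; <0 1 1 0>; <0 1 1 2>; <2 0 0 0>; <2 0 0 2>; <2 0 1 0>; <2 0 1 2>; <2 1 1 0>; <2 1 1 2>
PSO (12): <0 0 0 0>; <0 0 0 2>; <0 0 1 0>; <0 0 1 2>; <0 1 1 0>; <0 1 1 2>; <2 0 0 0>; <2 0 0 2>; <2 0 1 0>; <2 0 1 2>; <2 1 1 0>; <2 1 1 2>
target <0 0 0 0> ∈ {TSO,PSO}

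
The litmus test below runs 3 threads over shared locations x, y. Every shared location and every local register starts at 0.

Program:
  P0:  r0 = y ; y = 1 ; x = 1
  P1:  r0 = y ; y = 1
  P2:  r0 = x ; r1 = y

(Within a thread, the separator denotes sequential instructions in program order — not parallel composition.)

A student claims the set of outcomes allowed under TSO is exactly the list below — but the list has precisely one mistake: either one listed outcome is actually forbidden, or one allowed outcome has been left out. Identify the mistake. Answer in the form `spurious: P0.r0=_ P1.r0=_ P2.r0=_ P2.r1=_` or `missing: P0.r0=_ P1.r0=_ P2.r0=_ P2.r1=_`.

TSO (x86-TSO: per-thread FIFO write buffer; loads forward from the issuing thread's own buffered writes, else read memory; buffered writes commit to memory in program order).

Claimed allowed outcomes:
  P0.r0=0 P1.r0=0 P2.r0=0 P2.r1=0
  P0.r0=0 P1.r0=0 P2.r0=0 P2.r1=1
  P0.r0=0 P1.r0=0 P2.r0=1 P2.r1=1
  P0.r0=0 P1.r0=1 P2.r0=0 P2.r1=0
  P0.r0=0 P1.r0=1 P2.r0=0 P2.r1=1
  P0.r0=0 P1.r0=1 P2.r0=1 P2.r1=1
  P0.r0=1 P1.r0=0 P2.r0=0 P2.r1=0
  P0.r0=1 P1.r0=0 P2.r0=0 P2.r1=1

missing: P0.r0=1 P1.r0=0 P2.r0=1 P2.r1=1

outcome vector order: (P0.r0,P1.r0,P2.r0,P2.r1)
under TSO → 0/0/0/0 0/0/0/1 0/0/1/1 0/1/0/0 0/1/0/1 0/1/1/1 1/0/0/0 1/0/0/1 1/0/1/1
TSO∖claimed = {1/0/1/1}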